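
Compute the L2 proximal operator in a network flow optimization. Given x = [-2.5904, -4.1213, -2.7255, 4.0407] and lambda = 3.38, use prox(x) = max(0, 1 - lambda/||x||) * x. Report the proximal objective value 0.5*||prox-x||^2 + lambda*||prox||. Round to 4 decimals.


Step 1: Compute ||x||.
||x|| = 6.8885
Step 2: Compute scaling factor.
scale = max(0, 1 - 3.38/6.8885) = 0.5093
Step 3: prox(x) = [-1.3194, -2.0991, -1.3882, 2.058]
||prox(x)|| = 3.5085
Step 4: Proximal objective.
0.5*||prox-x||^2 = 5.7122
lambda*||prox|| = 11.8587
Total = 17.5708


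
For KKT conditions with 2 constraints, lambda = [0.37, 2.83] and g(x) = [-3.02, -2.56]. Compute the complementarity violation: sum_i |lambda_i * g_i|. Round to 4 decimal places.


KKT complementary slackness check:
lambda_1 * g_1 = 0.37 * -3.02 = -1.1174
lambda_2 * g_2 = 2.83 * -2.56 = -7.2448
Total violation = 1.1174 + 7.2448 = 8.3622


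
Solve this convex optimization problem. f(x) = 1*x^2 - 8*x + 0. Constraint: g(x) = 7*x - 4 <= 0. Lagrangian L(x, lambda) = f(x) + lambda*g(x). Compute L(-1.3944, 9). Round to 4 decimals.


Step 1: Evaluate f(x).
f(-1.3944) = 1*(-1.3944)^2 - 8*(-1.3944) + 0 = 13.0996
Step 2: Evaluate g(x).
g(-1.3944) = 7*-1.3944 - 4 = -13.7608
Step 3: Compute Lagrangian.
L = 13.0996 + 9*-13.7608 = -110.7476


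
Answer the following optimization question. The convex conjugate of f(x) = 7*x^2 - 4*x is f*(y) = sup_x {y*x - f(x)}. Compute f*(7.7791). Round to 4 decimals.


f*(y) = sup_x {y*x - a*x^2 - b*x} = sup_x {(y-b)*x - a*x^2}
FOC: (y - b) - 2a*x = 0 => x* = (y - b)/(2a)
x* = (7.7791 + 4)/(2*7) = 0.8414
f*(7.7791) = (y-b)^2/(4a) = (7.7791 + 4)^2/(4*7)
= 138.7472/28 = 4.9553


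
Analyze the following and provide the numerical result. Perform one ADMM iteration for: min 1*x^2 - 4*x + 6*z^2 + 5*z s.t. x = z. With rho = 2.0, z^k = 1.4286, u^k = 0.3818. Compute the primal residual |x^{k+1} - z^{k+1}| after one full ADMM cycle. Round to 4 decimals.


ADMM iteration with rho = 2.0, z^k = 1.4286, u^k = 0.3818
Step 1: x-update.
Minimize 1*x^2 - 4*x + (2.0/2)*(x - 1.4286 + 0.3818)^2
FOC: (2*1 + 2.0)*x = 4 + 2.0*(1.4286 - 0.3818)
x^{k+1} = 1.5234
Step 2: z-update.
Minimize 6*z^2 + 5*z + (2.0/2)*(1.5234 - z + 0.3818)^2
FOC: (2*6 + 2.0)*z = -5 + 2.0*(1.5234 + 0.3818)
z^{k+1} = -0.085
Step 3: u-update.
u^{k+1} = 0.3818 + 1.5234 + 0.085 = 1.9902
Step 4: Primal residual = |1.5234 + 0.085| = 1.6084


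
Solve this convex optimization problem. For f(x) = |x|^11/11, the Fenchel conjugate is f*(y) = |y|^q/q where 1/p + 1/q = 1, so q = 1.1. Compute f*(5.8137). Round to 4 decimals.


The conjugate exponent q satisfies 1/p + 1/q = 1.
p = 11, so q = 11/(11 - 1) = 1.1
|y|^q = 5.8137^1.1 = 6.9326
f*(5.8137) = 6.9326 / 1.1 = 6.3024


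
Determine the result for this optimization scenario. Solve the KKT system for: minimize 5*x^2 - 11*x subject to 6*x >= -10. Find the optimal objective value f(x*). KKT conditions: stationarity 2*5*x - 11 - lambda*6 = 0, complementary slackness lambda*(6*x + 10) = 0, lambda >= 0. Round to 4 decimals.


Step 1: Try lambda = 0 (constraint inactive).
Stationarity: 2*5*x - 11 = 0
x* = 11/(2*5) = 1.1
Check constraint: 6*1.1 = 6.6 >= -10 -- satisfied.
Step 2: Compute optimal value.
f(x*) = 5*1.1^2 - 11*1.1 = -6.05


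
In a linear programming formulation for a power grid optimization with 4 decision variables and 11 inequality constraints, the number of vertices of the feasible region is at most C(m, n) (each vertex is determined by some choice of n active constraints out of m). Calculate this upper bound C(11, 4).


Each vertex corresponds to some choice of n active constraints out of m, so the number of vertices is at most C(m, n) = m! / (n!(m-n)!).
m = 11, n = 4
Numerator: 11 * 10 * 9 * 8
Denominator: 4! = 24
C(11, 4) = 330


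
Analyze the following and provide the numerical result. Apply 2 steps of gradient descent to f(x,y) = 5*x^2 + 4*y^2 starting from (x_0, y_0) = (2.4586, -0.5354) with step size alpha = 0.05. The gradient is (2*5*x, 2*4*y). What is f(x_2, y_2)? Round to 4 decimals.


Gradient descent on f(x,y) = 5*x^2 + 4*y^2.
Starting point: (2.4586, -0.5354), alpha = 0.05
Step 1: grad_x = 2*5*2.4586 = 24.586, grad_y = 2*4*-0.5354 = -4.2832
  x_1 = 2.4586 - 0.05*24.586 = 1.2293
  y_1 = -0.5354 - 0.05*-4.2832 = -0.3212
Step 2: grad_x = 2*5*1.2293 = 12.293, grad_y = 2*4*-0.3212 = -2.5699
  x_2 = 1.2293 - 0.05*12.293 = 0.6147
  y_2 = -0.3212 - 0.05*-2.5699 = -0.1927
f(0.6147, -0.1927) = 5*0.6147^2 + 4*(-0.1927)^2 = 2.0376


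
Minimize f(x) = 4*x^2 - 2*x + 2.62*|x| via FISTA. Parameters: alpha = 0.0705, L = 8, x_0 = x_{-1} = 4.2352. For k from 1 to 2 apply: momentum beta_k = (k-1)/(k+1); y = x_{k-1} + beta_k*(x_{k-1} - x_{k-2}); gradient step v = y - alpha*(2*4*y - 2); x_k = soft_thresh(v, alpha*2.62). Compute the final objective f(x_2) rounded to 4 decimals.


FISTA on f(x) = 4*x^2 - 2*x + 2.62*|x|
L = 8, alpha = 0.0705
Iteration 1: beta = 0.0, y = 4.2352 + 0.0*(4.2352 - 4.2352) = 4.2352
  grad(y) = 31.8816, v = y - alpha*grad = 1.9875
  prox(v) = soft_thresh(1.9875, 0.1847) = 1.8028
Iteration 2: beta = 0.3333, y = 1.8028 + 0.3333*(1.8028 - 4.2352) = 0.992
  grad(y) = 5.9364, v = y - alpha*grad = 0.5735
  prox(v) = soft_thresh(0.5735, 0.1847) = 0.3888
f(x_2) = 4*0.3888^2 - 2*0.3888 + 2.62*|0.3888| = 0.8458


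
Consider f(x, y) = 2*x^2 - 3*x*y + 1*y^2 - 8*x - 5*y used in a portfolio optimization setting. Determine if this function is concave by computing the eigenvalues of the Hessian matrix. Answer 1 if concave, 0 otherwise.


The Hessian of f(x,y) = 2*x^2 - 3*x*y + 1*y^2 - 8*x - 5*y is:
H = [[4, -3], [-3, 2]]
Trace = 4 + 2 = 6
Determinant = 4*2 - (-3)^2 = -1
Discriminant = (6)^2 - 4*-1 = 40.0
Eigenvalues: lambda_1 = -0.1623, lambda_2 = 6.1623
The function is not concave.

0


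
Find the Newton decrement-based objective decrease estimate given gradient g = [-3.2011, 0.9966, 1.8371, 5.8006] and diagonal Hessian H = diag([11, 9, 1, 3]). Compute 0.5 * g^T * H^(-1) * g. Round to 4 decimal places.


Step 1: H is diagonal, so H^(-1) * g = [-0.291, 0.1107, 1.8371, 1.9335].
Step 2: g^T H^(-1) g = sum_i g_i^2 / H_ii
  = (-3.2011)^2/11 + (0.9966)^2/9 + (1.8371)^2/1 + (5.8006)^2/3
  = 0.9315 + 0.1104 + 3.3749 + 11.2157 = 15.6325
Step 3: Objective decrease = 0.5 * g^T H^(-1) g = 7.8162


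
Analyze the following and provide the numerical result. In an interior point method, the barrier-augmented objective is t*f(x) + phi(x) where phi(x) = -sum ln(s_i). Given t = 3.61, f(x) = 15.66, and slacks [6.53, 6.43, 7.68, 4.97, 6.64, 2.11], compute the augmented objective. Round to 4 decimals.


Step 1: Compute log-barrier.
ln values: [1.8764, 1.861, 2.0386, 1.6034, 1.8931, 0.7467]
phi = -(1.8764 + 1.861 + 2.0386 + 1.6034 + 1.8931 + 0.7467) = -10.0192
Step 2: Compute augmented objective.
t*f(x) = 3.61*15.66 = 56.5326
Total = 56.5326 - 10.0192 = 46.5134


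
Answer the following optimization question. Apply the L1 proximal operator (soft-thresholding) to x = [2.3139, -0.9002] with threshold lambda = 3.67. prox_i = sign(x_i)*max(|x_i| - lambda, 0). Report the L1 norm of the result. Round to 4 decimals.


Soft-thresholding with lambda = 3.67:
prox(2.3139) = sign(2.3139)*max(|2.3139| - 3.67, 0) = 0.0
prox(-0.9002) = sign(-0.9002)*max(|-0.9002| - 3.67, 0) = 0.0
prox(x) = [0.0, 0.0]
||prox(x)||_1 = 0.0 + 0.0 = 0.0


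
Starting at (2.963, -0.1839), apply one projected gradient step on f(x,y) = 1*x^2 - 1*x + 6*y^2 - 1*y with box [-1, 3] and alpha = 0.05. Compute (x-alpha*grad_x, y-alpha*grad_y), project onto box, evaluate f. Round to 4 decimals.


Step 1: Compute gradient at (2.963, -0.1839).
grad_x = 2*1*2.963 - 1 = 4.926
grad_y = 2*6*-0.1839 - 1 = -3.2068
Step 2: Gradient step.
x_raw = 2.963 - 0.05*4.926 = 2.7167
y_raw = -0.1839 - 0.05*-3.2068 = -0.0236
Step 3: Project onto [-1, 3].
x_proj = clip(2.7167) = 2.7167
y_proj = clip(-0.0236) = -0.0236
Step 4: Evaluate f.
f(2.7167, -0.0236) = 4.6906


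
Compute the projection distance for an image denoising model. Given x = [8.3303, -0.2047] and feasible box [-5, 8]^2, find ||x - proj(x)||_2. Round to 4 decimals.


Project each component onto [-5, 8].
clip(8.3303) = 8.0, clip(-0.2047) = -0.2047
Projection = [8.0, -0.2047]
Squared diffs: [0.1091, 0.0]
Distance = sqrt(0.1091) = 0.3303


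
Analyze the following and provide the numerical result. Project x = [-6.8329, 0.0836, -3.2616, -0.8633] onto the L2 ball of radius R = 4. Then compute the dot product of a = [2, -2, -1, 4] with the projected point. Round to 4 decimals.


Step 1: Compute ||x|| (intermediates to 6 decimals).
||x|| = sqrt((-6.8329)^2 + 0.0836^2 + (-3.2616)^2 + (-0.8633)^2) = 7.620947
Step 2: Project.
Since ||x|| > R, scale = R/||x|| = 4/7.620947 = 0.524869, proj(x) = scale * x
proj(x) = [-3.586377, 0.043879, -1.711913, -0.453119]
Step 3: Dot product.
a^T * proj(x) = 2*(-3.586377) - 2*0.043879 - 1*(-1.711913) + 4*(-0.453119) = -7.3611


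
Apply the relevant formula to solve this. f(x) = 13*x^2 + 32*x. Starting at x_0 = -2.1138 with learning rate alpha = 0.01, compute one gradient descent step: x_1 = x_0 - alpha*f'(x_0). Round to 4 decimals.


We compute the gradient at x_0 and apply the update.
f'(x) = 26*x + 32
f'(-2.1138) = 26*-2.1138 + 32 = -22.9588
x_1 = -2.1138 - 0.01*-22.9588 = -1.8842


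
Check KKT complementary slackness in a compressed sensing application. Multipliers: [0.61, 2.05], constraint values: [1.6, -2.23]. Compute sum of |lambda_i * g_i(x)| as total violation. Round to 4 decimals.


KKT complementary slackness check:
lambda_1 * g_1 = 0.61 * 1.6 = 0.976
lambda_2 * g_2 = 2.05 * -2.23 = -4.5715
Total violation = 0.976 + 4.5715 = 5.5475


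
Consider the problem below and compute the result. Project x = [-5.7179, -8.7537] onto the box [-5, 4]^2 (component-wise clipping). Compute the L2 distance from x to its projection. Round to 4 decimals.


Project each component onto [-5, 4].
clip(-5.7179) = -5.0, clip(-8.7537) = -5.0
Projection = [-5.0, -5.0]
Squared diffs: [0.5154, 14.0903]
Distance = sqrt(14.6057) = 3.8217


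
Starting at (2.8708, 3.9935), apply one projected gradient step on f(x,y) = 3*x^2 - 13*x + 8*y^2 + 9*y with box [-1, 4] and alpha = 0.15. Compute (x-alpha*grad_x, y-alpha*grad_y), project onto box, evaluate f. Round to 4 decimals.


Step 1: Compute gradient at (2.8708, 3.9935).
grad_x = 2*3*2.8708 - 13 = 4.2248
grad_y = 2*8*3.9935 + 9 = 72.896
Step 2: Gradient step.
x_raw = 2.8708 - 0.15*4.2248 = 2.2371
y_raw = 3.9935 - 0.15*72.896 = -6.9409
Step 3: Project onto [-1, 4].
x_proj = clip(2.2371) = 2.2371
y_proj = clip(-6.9409) = -1.0
Step 4: Evaluate f.
f(2.2371, -1.0) = -15.0685


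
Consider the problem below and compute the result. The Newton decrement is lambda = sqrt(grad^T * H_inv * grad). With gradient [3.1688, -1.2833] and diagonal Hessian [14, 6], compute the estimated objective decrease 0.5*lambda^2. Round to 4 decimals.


Step 1: H is diagonal, so H^(-1) * g = [0.2263, -0.2139].
Step 2: g^T H^(-1) g = sum_i g_i^2 / H_ii
  = (3.1688)^2/14 + (-1.2833)^2/6
  = 0.7172 + 0.2745 = 0.9917
Step 3: Objective decrease = 0.5 * g^T H^(-1) g = 0.4959


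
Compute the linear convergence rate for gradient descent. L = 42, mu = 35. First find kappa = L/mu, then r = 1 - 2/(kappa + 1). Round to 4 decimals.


Step 1: Compute the condition number.
kappa = L/mu = 42/35 = 1.2
Step 2: Compute the convergence rate.
r = 1 - 2/(kappa + 1) = 1 - 2*mu/(L + mu) = (L - mu)/(L + mu) = 7/77 = 0.0909


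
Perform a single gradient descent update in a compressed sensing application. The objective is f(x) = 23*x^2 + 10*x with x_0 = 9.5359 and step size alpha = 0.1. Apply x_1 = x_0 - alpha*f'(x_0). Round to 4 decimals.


We compute the gradient at x_0 and apply the update.
f'(x) = 46*x + 10
f'(9.5359) = 46*9.5359 + 10 = 448.6514
x_1 = 9.5359 - 0.1*448.6514 = -35.3292


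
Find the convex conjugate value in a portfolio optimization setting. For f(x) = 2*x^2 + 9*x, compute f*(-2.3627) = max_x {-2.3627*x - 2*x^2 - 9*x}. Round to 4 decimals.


f*(y) = sup_x {y*x - a*x^2 - b*x} = sup_x {(y-b)*x - a*x^2}
FOC: (y - b) - 2a*x = 0 => x* = (y - b)/(2a)
x* = (-2.3627 - 9)/(2*2) = -2.8407
f*(-2.3627) = (y-b)^2/(4a) = (-2.3627 - 9)^2/(4*2)
= 129.111/8 = 16.1389


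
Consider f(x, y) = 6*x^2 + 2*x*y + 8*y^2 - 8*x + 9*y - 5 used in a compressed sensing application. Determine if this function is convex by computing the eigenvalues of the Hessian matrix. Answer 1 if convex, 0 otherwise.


The Hessian of f(x,y) = 6*x^2 + 2*x*y + 8*y^2 - 8*x + 9*y - 5 is:
H = [[12, 2], [2, 16]]
Trace = 12 + 16 = 28
Determinant = 12*16 - (2)^2 = 188
Discriminant = (28)^2 - 4*188 = 32.0
Eigenvalues: lambda_1 = 11.1716, lambda_2 = 16.8284
The function is convex.

1


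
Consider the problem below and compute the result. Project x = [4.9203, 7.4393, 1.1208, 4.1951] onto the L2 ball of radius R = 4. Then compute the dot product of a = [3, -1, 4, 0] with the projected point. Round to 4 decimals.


Step 1: Compute ||x|| (intermediates to 6 decimals).
||x|| = sqrt(4.9203^2 + 7.4393^2 + 1.1208^2 + 4.1951^2) = 9.92006
Step 2: Project.
Since ||x|| > R, scale = R/||x|| = 4/9.92006 = 0.403223, proj(x) = scale * x
proj(x) = [1.983978, 2.999697, 0.451932, 1.691561]
Step 3: Dot product.
a^T * proj(x) = 3*1.983978 - 1*2.999697 + 4*0.451932 + 0*1.691561 = 4.76


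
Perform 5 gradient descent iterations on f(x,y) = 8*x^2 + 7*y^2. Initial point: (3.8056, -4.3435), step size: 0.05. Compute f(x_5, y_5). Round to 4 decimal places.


Gradient descent on f(x,y) = 8*x^2 + 7*y^2.
Starting point: (3.8056, -4.3435), alpha = 0.05
Step 1: grad_x = 2*8*3.8056 = 60.8896, grad_y = 2*7*-4.3435 = -60.809
  x_1 = 3.8056 - 0.05*60.8896 = 0.7611
  y_1 = -4.3435 - 0.05*-60.809 = -1.3031
Step 2: grad_x = 2*8*0.7611 = 12.1779, grad_y = 2*7*-1.3031 = -18.2427
  x_2 = 0.7611 - 0.05*12.1779 = 0.1522
  y_2 = -1.3031 - 0.05*-18.2427 = -0.3909
Step 3: grad_x = 2*8*0.1522 = 2.4356, grad_y = 2*7*-0.3909 = -5.4728
  x_3 = 0.1522 - 0.05*2.4356 = 0.0304
  y_3 = -0.3909 - 0.05*-5.4728 = -0.1173
Step 4: grad_x = 2*8*0.0304 = 0.4871, grad_y = 2*7*-0.1173 = -1.6418
  x_4 = 0.0304 - 0.05*0.4871 = 0.0061
  y_4 = -0.1173 - 0.05*-1.6418 = -0.0352
Step 5: grad_x = 2*8*0.0061 = 0.0974, grad_y = 2*7*-0.0352 = -0.4926
  x_5 = 0.0061 - 0.05*0.0974 = 0.0012
  y_5 = -0.0352 - 0.05*-0.4926 = -0.0106
f(0.0012, -0.0106) = 8*0.0012^2 + 7*(-0.0106)^2 = 0.0008


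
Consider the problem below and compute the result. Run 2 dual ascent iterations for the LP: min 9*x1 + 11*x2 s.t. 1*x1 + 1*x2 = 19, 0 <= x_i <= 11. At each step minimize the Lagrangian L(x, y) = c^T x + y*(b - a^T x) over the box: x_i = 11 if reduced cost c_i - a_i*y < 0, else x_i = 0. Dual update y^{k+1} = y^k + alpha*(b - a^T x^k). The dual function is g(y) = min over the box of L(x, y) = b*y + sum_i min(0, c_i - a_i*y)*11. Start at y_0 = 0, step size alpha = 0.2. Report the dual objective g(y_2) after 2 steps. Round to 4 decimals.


Dual ascent for LP: min 9*x1 + 11*x2, 1*x1 + 1*x2 = 19, 0 <= x_i <= 11
Step 1: y^k = 0.0, reduced costs: (9.0, 11.0)
  x^k = (0.0, 0.0), subgradient = b - a^T x = 19.0
  y^{k+1} = 0.0 + 0.2*19.0 = 3.8
Step 2: y^k = 3.8, reduced costs: (5.2, 7.2)
  x^k = (0.0, 0.0), subgradient = b - a^T x = 19.0
  y^{k+1} = 3.8 + 0.2*19.0 = 7.6
Dual objective at y_2 = 7.6: reduced costs (1.4, 3.4), box minimizer x = (0.0, 0.0)
g(y_2) = b*y + (c1 - a1*y)*x1 + (c2 - a2*y)*x2 = 19*7.6 + 1.4*0.0 + 3.4*0.0 = 144.4 + 0.0 + 0.0 = 144.4


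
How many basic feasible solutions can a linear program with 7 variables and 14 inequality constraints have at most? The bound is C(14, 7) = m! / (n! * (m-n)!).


Each vertex corresponds to some choice of n active constraints out of m, so the number of vertices is at most C(m, n) = m! / (n!(m-n)!).
m = 14, n = 7
Numerator: 14 * 13 * 12 * 11 * 10 * 9 * 8
Denominator: 7! = 5040
C(14, 7) = 3432


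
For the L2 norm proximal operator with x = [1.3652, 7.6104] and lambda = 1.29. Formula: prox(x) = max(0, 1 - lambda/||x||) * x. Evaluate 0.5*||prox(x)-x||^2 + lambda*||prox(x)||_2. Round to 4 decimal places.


Step 1: Compute ||x||.
||x|| = 7.7319
Step 2: Compute scaling factor.
scale = max(0, 1 - 1.29/7.7319) = 0.8332
Step 3: prox(x) = [1.1374, 6.3407]
||prox(x)|| = 6.4419
Step 4: Proximal objective.
0.5*||prox-x||^2 = 0.8321
lambda*||prox|| = 8.3101
Total = 9.1421


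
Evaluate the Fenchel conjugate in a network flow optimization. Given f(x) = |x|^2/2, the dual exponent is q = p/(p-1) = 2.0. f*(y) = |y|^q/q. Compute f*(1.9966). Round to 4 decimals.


The conjugate exponent q satisfies 1/p + 1/q = 1.
p = 2, so q = 2/(2 - 1) = 2.0
|y|^q = 1.9966^2.0 = 3.9864
f*(1.9966) = 3.9864 / 2.0 = 1.9932


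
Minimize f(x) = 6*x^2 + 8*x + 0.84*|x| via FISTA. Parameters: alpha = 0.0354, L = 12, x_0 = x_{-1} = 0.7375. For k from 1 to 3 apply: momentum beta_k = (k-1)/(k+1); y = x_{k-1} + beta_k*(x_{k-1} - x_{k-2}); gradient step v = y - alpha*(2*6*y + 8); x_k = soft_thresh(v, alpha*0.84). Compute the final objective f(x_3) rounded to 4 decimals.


FISTA on f(x) = 6*x^2 + 8*x + 0.84*|x|
L = 12, alpha = 0.0354
Iteration 1: beta = 0.0, y = 0.7375 + 0.0*(0.7375 - 0.7375) = 0.7375
  grad(y) = 16.85, v = y - alpha*grad = 0.141
  prox(v) = soft_thresh(0.141, 0.0297) = 0.1113
Iteration 2: beta = 0.3333, y = 0.1113 + 0.3333*(0.1113 - 0.7375) = -0.0975
  grad(y) = 6.8304, v = y - alpha*grad = -0.3393
  prox(v) = soft_thresh(-0.3393, 0.0297) = -0.3095
Iteration 3: beta = 0.5, y = -0.3095 + 0.5*(-0.3095 - 0.1113) = -0.5199
  grad(y) = 1.7609, v = y - alpha*grad = -0.5823
  prox(v) = soft_thresh(-0.5823, 0.0297) = -0.5525
f(x_3) = 6*(-0.5525)^2 + 8*(-0.5525) + 0.84*|-0.5525| = -2.1244


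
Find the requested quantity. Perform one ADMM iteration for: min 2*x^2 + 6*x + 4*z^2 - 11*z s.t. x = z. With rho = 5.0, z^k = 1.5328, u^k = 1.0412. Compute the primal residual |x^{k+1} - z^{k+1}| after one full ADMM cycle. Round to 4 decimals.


ADMM iteration with rho = 5.0, z^k = 1.5328, u^k = 1.0412
Step 1: x-update.
Minimize 2*x^2 + 6*x + (5.0/2)*(x - 1.5328 + 1.0412)^2
FOC: (2*2 + 5.0)*x = -6 + 5.0*(1.5328 - 1.0412)
x^{k+1} = -0.3936
Step 2: z-update.
Minimize 4*z^2 - 11*z + (5.0/2)*(-0.3936 - z + 1.0412)^2
FOC: (2*4 + 5.0)*z = 11 + 5.0*(-0.3936 + 1.0412)
z^{k+1} = 1.0952
Step 3: u-update.
u^{k+1} = 1.0412 - 0.3936 - 1.0952 = -0.4476
Step 4: Primal residual = |-0.3936 - 1.0952| = 1.4888


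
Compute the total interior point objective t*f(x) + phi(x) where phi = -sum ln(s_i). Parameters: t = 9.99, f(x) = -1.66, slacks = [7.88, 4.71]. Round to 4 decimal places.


Step 1: Compute log-barrier.
ln values: [2.0643, 1.5497]
phi = -(2.0643 + 1.5497) = -3.614
Step 2: Compute augmented objective.
t*f(x) = 9.99*-1.66 = -16.5834
Total = -16.5834 - 3.614 = -20.1974


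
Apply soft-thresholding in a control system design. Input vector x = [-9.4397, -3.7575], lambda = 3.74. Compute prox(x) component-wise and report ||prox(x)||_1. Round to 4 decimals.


Soft-thresholding with lambda = 3.74:
prox(-9.4397) = sign(-9.4397)*max(|-9.4397| - 3.74, 0) = -5.6997
prox(-3.7575) = sign(-3.7575)*max(|-3.7575| - 3.74, 0) = -0.0175
prox(x) = [-5.6997, -0.0175]
||prox(x)||_1 = 5.6997 + 0.0175 = 5.7172


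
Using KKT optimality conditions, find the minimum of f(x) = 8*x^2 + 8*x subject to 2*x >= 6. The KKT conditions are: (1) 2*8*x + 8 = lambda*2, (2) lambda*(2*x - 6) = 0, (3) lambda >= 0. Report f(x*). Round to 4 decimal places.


Step 1: Try lambda = 0 (constraint inactive).
x_unc = -8/(2*8) = -0.5
Check: 2*-0.5 = -1.0 < 6 -- violated!
Step 2: Constraint must be active: 2*x = 6
x* = 6/2 = 3.0
lambda = (2*8*3.0 + 8)/2 = 28.0
Step 3: Compute optimal value.
f(x*) = 8*3.0^2 + 8*3.0 = 96.0


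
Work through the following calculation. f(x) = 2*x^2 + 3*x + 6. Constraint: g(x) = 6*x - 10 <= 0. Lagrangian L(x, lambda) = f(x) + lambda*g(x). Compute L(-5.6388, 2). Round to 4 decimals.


Step 1: Evaluate f(x).
f(-5.6388) = 2*(-5.6388)^2 + 3*(-5.6388) + 6 = 52.6757
Step 2: Evaluate g(x).
g(-5.6388) = 6*-5.6388 - 10 = -43.8328
Step 3: Compute Lagrangian.
L = 52.6757 + 2*-43.8328 = -34.9899


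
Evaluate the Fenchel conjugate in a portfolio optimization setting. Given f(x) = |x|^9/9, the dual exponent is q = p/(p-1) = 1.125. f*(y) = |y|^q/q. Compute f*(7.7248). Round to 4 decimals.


The conjugate exponent q satisfies 1/p + 1/q = 1.
p = 9, so q = 9/(9 - 1) = 1.125
|y|^q = 7.7248^1.125 = 9.9741
f*(7.7248) = 9.9741 / 1.125 = 8.8659


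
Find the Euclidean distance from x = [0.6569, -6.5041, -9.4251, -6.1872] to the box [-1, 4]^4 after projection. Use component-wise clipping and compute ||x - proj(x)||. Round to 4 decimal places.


Project each component onto [-1, 4].
clip(0.6569) = 0.6569, clip(-6.5041) = -1.0, clip(-9.4251) = -1.0, clip(-6.1872) = -1.0
Projection = [0.6569, -1.0, -1.0, -1.0]
Squared diffs: [0.0, 30.2951, 70.9823, 26.907]
Distance = sqrt(128.1844) = 11.3219


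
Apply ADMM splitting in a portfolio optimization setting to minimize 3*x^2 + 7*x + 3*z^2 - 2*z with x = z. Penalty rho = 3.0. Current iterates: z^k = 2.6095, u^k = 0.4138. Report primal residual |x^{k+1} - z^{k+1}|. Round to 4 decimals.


ADMM iteration with rho = 3.0, z^k = 2.6095, u^k = 0.4138
Step 1: x-update.
Minimize 3*x^2 + 7*x + (3.0/2)*(x - 2.6095 + 0.4138)^2
FOC: (2*3 + 3.0)*x = -7 + 3.0*(2.6095 - 0.4138)
x^{k+1} = -0.0459
Step 2: z-update.
Minimize 3*z^2 - 2*z + (3.0/2)*(-0.0459 - z + 0.4138)^2
FOC: (2*3 + 3.0)*z = 2 + 3.0*(-0.0459 + 0.4138)
z^{k+1} = 0.3449
Step 3: u-update.
u^{k+1} = 0.4138 - 0.0459 - 0.3449 = 0.0231
Step 4: Primal residual = |-0.0459 - 0.3449| = 0.3907


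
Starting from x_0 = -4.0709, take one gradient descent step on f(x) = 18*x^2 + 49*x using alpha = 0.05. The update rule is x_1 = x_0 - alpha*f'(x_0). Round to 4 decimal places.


We compute the gradient at x_0 and apply the update.
f'(x) = 36*x + 49
f'(-4.0709) = 36*-4.0709 + 49 = -97.5524
x_1 = -4.0709 - 0.05*-97.5524 = 0.8067


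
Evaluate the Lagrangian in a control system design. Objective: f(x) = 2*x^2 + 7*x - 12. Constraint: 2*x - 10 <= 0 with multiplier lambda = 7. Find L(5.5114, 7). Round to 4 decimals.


Step 1: Evaluate f(x).
f(5.5114) = 2*5.5114^2 + 7*5.5114 - 12 = 87.3309
Step 2: Evaluate g(x).
g(5.5114) = 2*5.5114 - 10 = 1.0228
Step 3: Compute Lagrangian.
L = 87.3309 + 7*1.0228 = 94.4905


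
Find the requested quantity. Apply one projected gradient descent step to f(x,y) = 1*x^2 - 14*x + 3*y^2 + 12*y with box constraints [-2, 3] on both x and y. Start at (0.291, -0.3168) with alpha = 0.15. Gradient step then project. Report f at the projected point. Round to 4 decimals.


Step 1: Compute gradient at (0.291, -0.3168).
grad_x = 2*1*0.291 - 14 = -13.418
grad_y = 2*3*-0.3168 + 12 = 10.0992
Step 2: Gradient step.
x_raw = 0.291 - 0.15*-13.418 = 2.3037
y_raw = -0.3168 - 0.15*10.0992 = -1.8317
Step 3: Project onto [-2, 3].
x_proj = clip(2.3037) = 2.3037
y_proj = clip(-1.8317) = -1.8317
Step 4: Evaluate f.
f(2.3037, -1.8317) = -38.8598


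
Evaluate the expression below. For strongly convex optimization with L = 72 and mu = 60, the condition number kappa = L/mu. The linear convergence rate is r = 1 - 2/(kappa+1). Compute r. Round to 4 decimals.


Step 1: Compute the condition number.
kappa = L/mu = 72/60 = 1.2
Step 2: Compute the convergence rate.
r = 1 - 2/(kappa + 1) = 1 - 2*mu/(L + mu) = (L - mu)/(L + mu) = 12/132 = 0.0909


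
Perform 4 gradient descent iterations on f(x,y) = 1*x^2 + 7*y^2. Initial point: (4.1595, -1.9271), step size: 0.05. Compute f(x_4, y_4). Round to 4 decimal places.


Gradient descent on f(x,y) = 1*x^2 + 7*y^2.
Starting point: (4.1595, -1.9271), alpha = 0.05
Step 1: grad_x = 2*1*4.1595 = 8.319, grad_y = 2*7*-1.9271 = -26.9794
  x_1 = 4.1595 - 0.05*8.319 = 3.7436
  y_1 = -1.9271 - 0.05*-26.9794 = -0.5781
Step 2: grad_x = 2*1*3.7436 = 7.4871, grad_y = 2*7*-0.5781 = -8.0938
  x_2 = 3.7436 - 0.05*7.4871 = 3.3692
  y_2 = -0.5781 - 0.05*-8.0938 = -0.1734
Step 3: grad_x = 2*1*3.3692 = 6.7384, grad_y = 2*7*-0.1734 = -2.4281
  x_3 = 3.3692 - 0.05*6.7384 = 3.0323
  y_3 = -0.1734 - 0.05*-2.4281 = -0.052
Step 4: grad_x = 2*1*3.0323 = 6.0646, grad_y = 2*7*-0.052 = -0.7284
  x_4 = 3.0323 - 0.05*6.0646 = 2.729
  y_4 = -0.052 - 0.05*-0.7284 = -0.0156
f(2.729, -0.0156) = 1*2.729^2 + 7*(-0.0156)^2 = 7.4494


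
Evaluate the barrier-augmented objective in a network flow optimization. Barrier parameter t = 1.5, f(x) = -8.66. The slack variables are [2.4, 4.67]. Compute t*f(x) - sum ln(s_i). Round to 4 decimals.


Step 1: Compute log-barrier.
ln values: [0.8755, 1.5412]
phi = -(0.8755 + 1.5412) = -2.4166
Step 2: Compute augmented objective.
t*f(x) = 1.5*-8.66 = -12.99
Total = -12.99 - 2.4166 = -15.4066


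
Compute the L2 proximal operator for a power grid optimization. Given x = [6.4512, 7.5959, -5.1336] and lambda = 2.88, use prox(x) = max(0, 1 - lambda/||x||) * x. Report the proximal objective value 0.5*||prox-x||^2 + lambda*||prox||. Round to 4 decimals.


Step 1: Compute ||x||.
||x|| = 11.2102
Step 2: Compute scaling factor.
scale = max(0, 1 - 2.88/11.2102) = 0.7431
Step 3: prox(x) = [4.7938, 5.6445, -3.8147]
||prox(x)|| = 8.3302
Step 4: Proximal objective.
0.5*||prox-x||^2 = 4.1472
lambda*||prox|| = 23.991
Total = 28.1383


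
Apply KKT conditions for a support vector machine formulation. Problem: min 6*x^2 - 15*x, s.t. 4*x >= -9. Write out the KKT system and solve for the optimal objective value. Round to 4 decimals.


Step 1: Try lambda = 0 (constraint inactive).
Stationarity: 2*6*x - 15 = 0
x* = 15/(2*6) = 1.25
Check constraint: 4*1.25 = 5.0 >= -9 -- satisfied.
Step 2: Compute optimal value.
f(x*) = 6*1.25^2 - 15*1.25 = -9.375


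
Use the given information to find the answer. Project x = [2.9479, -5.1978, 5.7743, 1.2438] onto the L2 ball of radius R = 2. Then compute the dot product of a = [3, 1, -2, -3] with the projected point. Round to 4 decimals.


Step 1: Compute ||x|| (intermediates to 6 decimals).
||x|| = sqrt(2.9479^2 + (-5.1978)^2 + 5.7743^2 + 1.2438^2) = 8.402191
Step 2: Project.
Since ||x|| > R, scale = R/||x|| = 2/8.402191 = 0.238033, proj(x) = scale * x
proj(x) = [0.701697, -1.237248, 1.374474, 0.296065]
Step 3: Dot product.
a^T * proj(x) = 3*0.701697 + 1*(-1.237248) - 2*1.374474 - 3*0.296065 = -2.7693


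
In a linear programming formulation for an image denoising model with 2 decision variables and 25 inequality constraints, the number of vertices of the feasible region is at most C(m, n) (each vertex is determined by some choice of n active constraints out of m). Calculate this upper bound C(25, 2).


Each vertex corresponds to some choice of n active constraints out of m, so the number of vertices is at most C(m, n) = m! / (n!(m-n)!).
m = 25, n = 2
Numerator: 25 * 24
Denominator: 2! = 2
C(25, 2) = 300


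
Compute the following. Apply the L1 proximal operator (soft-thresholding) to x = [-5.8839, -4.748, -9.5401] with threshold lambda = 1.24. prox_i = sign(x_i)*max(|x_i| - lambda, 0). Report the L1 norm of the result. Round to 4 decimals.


Soft-thresholding with lambda = 1.24:
prox(-5.8839) = sign(-5.8839)*max(|-5.8839| - 1.24, 0) = -4.6439
prox(-4.748) = sign(-4.748)*max(|-4.748| - 1.24, 0) = -3.508
prox(-9.5401) = sign(-9.5401)*max(|-9.5401| - 1.24, 0) = -8.3001
prox(x) = [-4.6439, -3.508, -8.3001]
||prox(x)||_1 = 4.6439 + 3.508 + 8.3001 = 16.452


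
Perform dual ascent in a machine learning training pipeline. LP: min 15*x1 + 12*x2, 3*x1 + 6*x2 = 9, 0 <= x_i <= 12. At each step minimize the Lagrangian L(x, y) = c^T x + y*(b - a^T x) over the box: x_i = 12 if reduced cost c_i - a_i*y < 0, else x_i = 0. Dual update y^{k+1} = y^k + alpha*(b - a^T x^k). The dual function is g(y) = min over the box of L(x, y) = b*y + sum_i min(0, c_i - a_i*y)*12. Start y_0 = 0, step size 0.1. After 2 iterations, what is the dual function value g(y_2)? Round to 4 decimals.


Dual ascent for LP: min 15*x1 + 12*x2, 3*x1 + 6*x2 = 9, 0 <= x_i <= 12
Step 1: y^k = 0.0, reduced costs: (15.0, 12.0)
  x^k = (0.0, 0.0), subgradient = b - a^T x = 9.0
  y^{k+1} = 0.0 + 0.1*9.0 = 0.9
Step 2: y^k = 0.9, reduced costs: (12.3, 6.6)
  x^k = (0.0, 0.0), subgradient = b - a^T x = 9.0
  y^{k+1} = 0.9 + 0.1*9.0 = 1.8
Dual objective at y_2 = 1.8: reduced costs (9.6, 1.2), box minimizer x = (0.0, 0.0)
g(y_2) = b*y + (c1 - a1*y)*x1 + (c2 - a2*y)*x2 = 9*1.8 + 9.6*0.0 + 1.2*0.0 = 16.2 + 0.0 + 0.0 = 16.2


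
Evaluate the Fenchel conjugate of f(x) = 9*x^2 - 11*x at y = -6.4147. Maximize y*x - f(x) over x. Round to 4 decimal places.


f*(y) = sup_x {y*x - a*x^2 - b*x} = sup_x {(y-b)*x - a*x^2}
FOC: (y - b) - 2a*x = 0 => x* = (y - b)/(2a)
x* = (-6.4147 + 11)/(2*9) = 0.2547
f*(-6.4147) = (y-b)^2/(4a) = (-6.4147 + 11)^2/(4*9)
= 21.025/36 = 0.584


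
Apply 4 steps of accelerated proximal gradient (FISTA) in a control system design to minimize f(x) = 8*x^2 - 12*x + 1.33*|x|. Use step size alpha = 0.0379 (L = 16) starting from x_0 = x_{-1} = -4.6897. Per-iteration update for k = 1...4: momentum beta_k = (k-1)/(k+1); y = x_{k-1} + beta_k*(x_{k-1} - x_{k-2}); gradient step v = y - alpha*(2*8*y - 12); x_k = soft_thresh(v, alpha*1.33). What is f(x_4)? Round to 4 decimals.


FISTA on f(x) = 8*x^2 - 12*x + 1.33*|x|
L = 16, alpha = 0.0379
Iteration 1: beta = 0.0, y = -4.6897 + 0.0*(-4.6897 + 4.6897) = -4.6897
  grad(y) = -87.0352, v = y - alpha*grad = -1.3911
  prox(v) = soft_thresh(-1.3911, 0.0504) = -1.3407
Iteration 2: beta = 0.3333, y = -1.3407 + 0.3333*(-1.3407 + 4.6897) = -0.2243
  grad(y) = -15.589, v = y - alpha*grad = 0.3665
  prox(v) = soft_thresh(0.3665, 0.0504) = 0.3161
Iteration 3: beta = 0.5, y = 0.3161 + 0.5*(0.3161 + 1.3407) = 1.1445
  grad(y) = 6.3118, v = y - alpha*grad = 0.9053
  prox(v) = soft_thresh(0.9053, 0.0504) = 0.8549
Iteration 4: beta = 0.6, y = 0.8549 + 0.6*(0.8549 - 0.3161) = 1.1781
  grad(y) = 6.8499, v = y - alpha*grad = 0.9185
  prox(v) = soft_thresh(0.9185, 0.0504) = 0.8681
f(x_4) = 8*0.8681^2 - 12*0.8681 + 1.33*|0.8681| = -3.2338


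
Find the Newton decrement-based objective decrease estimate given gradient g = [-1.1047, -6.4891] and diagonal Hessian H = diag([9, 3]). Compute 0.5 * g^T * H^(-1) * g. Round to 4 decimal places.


Step 1: H is diagonal, so H^(-1) * g = [-0.1227, -2.163].
Step 2: g^T H^(-1) g = sum_i g_i^2 / H_ii
  = (-1.1047)^2/9 + (-6.4891)^2/3
  = 0.1356 + 14.0361 = 14.1717
Step 3: Objective decrease = 0.5 * g^T H^(-1) g = 7.0859


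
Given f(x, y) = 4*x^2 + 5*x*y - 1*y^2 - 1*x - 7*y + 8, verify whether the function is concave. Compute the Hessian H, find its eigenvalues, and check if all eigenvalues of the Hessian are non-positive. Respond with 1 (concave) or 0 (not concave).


The Hessian of f(x,y) = 4*x^2 + 5*x*y - 1*y^2 - 1*x - 7*y + 8 is:
H = [[8, 5], [5, -2]]
Trace = 8 - 2 = 6
Determinant = 8*-2 - (5)^2 = -41
Discriminant = (6)^2 - 4*-41 = 200.0
Eigenvalues: lambda_1 = -4.0711, lambda_2 = 10.0711
The function is not concave.

0


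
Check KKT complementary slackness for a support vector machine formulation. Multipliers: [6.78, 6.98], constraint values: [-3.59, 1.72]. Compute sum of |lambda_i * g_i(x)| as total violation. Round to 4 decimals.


KKT complementary slackness check:
lambda_1 * g_1 = 6.78 * -3.59 = -24.3402
lambda_2 * g_2 = 6.98 * 1.72 = 12.0056
Total violation = 24.3402 + 12.0056 = 36.3458


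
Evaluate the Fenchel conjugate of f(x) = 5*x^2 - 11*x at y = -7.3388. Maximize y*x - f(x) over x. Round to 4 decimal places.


f*(y) = sup_x {y*x - a*x^2 - b*x} = sup_x {(y-b)*x - a*x^2}
FOC: (y - b) - 2a*x = 0 => x* = (y - b)/(2a)
x* = (-7.3388 + 11)/(2*5) = 0.3661
f*(-7.3388) = (y-b)^2/(4a) = (-7.3388 + 11)^2/(4*5)
= 13.4044/20 = 0.6702


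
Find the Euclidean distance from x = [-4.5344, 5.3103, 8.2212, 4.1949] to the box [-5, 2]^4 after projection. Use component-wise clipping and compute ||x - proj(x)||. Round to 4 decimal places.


Project each component onto [-5, 2].
clip(-4.5344) = -4.5344, clip(5.3103) = 2.0, clip(8.2212) = 2.0, clip(4.1949) = 2.0
Projection = [-4.5344, 2.0, 2.0, 2.0]
Squared diffs: [0.0, 10.9581, 38.7033, 4.8176]
Distance = sqrt(54.479) = 7.381


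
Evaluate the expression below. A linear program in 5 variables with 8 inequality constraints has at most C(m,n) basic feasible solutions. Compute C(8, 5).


Each vertex corresponds to some choice of n active constraints out of m, so the number of vertices is at most C(m, n) = m! / (n!(m-n)!).
m = 8, n = 5
Numerator: 8 * 7 * 6 * 5 * 4
Denominator: 5! = 120
C(8, 5) = 56


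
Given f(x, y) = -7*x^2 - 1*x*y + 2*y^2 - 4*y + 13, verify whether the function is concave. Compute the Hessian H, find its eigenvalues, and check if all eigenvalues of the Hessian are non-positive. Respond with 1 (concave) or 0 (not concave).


The Hessian of f(x,y) = -7*x^2 - 1*x*y + 2*y^2 - 4*y + 13 is:
H = [[-14, -1], [-1, 4]]
Trace = -14 + 4 = -10
Determinant = -14*4 - (-1)^2 = -57
Discriminant = (-10)^2 - 4*-57 = 328.0
Eigenvalues: lambda_1 = -14.0554, lambda_2 = 4.0554
The function is not concave.

0


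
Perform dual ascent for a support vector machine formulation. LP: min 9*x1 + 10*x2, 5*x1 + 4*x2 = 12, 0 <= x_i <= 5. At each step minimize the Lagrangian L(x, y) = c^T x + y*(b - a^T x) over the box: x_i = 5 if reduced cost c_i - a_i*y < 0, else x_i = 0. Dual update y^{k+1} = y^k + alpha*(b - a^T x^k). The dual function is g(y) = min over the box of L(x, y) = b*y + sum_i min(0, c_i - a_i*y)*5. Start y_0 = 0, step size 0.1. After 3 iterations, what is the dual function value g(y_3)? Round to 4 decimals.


Dual ascent for LP: min 9*x1 + 10*x2, 5*x1 + 4*x2 = 12, 0 <= x_i <= 5
Step 1: y^k = 0.0, reduced costs: (9.0, 10.0)
  x^k = (0.0, 0.0), subgradient = b - a^T x = 12.0
  y^{k+1} = 0.0 + 0.1*12.0 = 1.2
Step 2: y^k = 1.2, reduced costs: (3.0, 5.2)
  x^k = (0.0, 0.0), subgradient = b - a^T x = 12.0
  y^{k+1} = 1.2 + 0.1*12.0 = 2.4
Step 3: y^k = 2.4, reduced costs: (-3.0, 0.4)
  x^k = (5.0, 0.0), subgradient = b - a^T x = -13.0
  y^{k+1} = 2.4 + 0.1*-13.0 = 1.1
Dual objective at y_3 = 1.1: reduced costs (3.5, 5.6), box minimizer x = (0.0, 0.0)
g(y_3) = b*y + (c1 - a1*y)*x1 + (c2 - a2*y)*x2 = 12*1.1 + 3.5*0.0 + 5.6*0.0 = 13.2 + 0.0 + 0.0 = 13.2


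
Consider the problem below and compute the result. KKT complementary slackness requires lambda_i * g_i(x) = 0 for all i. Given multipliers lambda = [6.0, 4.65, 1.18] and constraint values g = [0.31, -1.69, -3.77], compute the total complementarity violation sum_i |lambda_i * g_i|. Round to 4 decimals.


KKT complementary slackness check:
lambda_1 * g_1 = 6.0 * 0.31 = 1.86
lambda_2 * g_2 = 4.65 * -1.69 = -7.8585
lambda_3 * g_3 = 1.18 * -3.77 = -4.4486
Total violation = 1.86 + 7.8585 + 4.4486 = 14.1671


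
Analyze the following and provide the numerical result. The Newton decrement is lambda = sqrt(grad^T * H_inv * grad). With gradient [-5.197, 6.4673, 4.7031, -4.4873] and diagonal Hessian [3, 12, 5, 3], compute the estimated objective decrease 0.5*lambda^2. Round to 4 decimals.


Step 1: H is diagonal, so H^(-1) * g = [-1.7323, 0.5389, 0.9406, -1.4958].
Step 2: g^T H^(-1) g = sum_i g_i^2 / H_ii
  = (-5.197)^2/3 + (6.4673)^2/12 + (4.7031)^2/5 + (-4.4873)^2/3
  = 9.0029 + 3.4855 + 4.4238 + 6.712 = 23.6242
Step 3: Objective decrease = 0.5 * g^T H^(-1) g = 11.8121


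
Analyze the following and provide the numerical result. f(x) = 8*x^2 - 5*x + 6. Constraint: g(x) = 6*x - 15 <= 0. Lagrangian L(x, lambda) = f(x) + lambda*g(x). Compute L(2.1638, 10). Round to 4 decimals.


Step 1: Evaluate f(x).
f(2.1638) = 8*2.1638^2 - 5*2.1638 + 6 = 32.6372
Step 2: Evaluate g(x).
g(2.1638) = 6*2.1638 - 15 = -2.0172
Step 3: Compute Lagrangian.
L = 32.6372 + 10*-2.0172 = 12.4652


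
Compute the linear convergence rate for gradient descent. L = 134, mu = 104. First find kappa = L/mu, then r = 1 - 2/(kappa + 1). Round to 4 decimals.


Step 1: Compute the condition number.
kappa = L/mu = 134/104 = 1.2885
Step 2: Compute the convergence rate.
r = 1 - 2/(kappa + 1) = 1 - 2*mu/(L + mu) = (L - mu)/(L + mu) = 30/238 = 0.1261


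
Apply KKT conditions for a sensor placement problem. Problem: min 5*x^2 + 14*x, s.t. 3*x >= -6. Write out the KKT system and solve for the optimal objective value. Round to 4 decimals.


Step 1: Try lambda = 0 (constraint inactive).
Stationarity: 2*5*x + 14 = 0
x* = -14/(2*5) = -1.4
Check constraint: 3*-1.4 = -4.2 >= -6 -- satisfied.
Step 2: Compute optimal value.
f(x*) = 5*(-1.4)^2 + 14*(-1.4) = -9.8


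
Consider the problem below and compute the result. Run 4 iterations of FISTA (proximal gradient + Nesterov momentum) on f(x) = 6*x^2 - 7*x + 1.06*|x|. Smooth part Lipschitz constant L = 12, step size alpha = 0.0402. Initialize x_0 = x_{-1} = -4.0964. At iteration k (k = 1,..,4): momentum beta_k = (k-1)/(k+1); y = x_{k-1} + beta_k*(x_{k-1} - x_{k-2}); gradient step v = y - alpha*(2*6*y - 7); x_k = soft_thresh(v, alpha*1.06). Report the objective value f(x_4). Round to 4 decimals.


FISTA on f(x) = 6*x^2 - 7*x + 1.06*|x|
L = 12, alpha = 0.0402
Iteration 1: beta = 0.0, y = -4.0964 + 0.0*(-4.0964 + 4.0964) = -4.0964
  grad(y) = -56.1568, v = y - alpha*grad = -1.8389
  prox(v) = soft_thresh(-1.8389, 0.0426) = -1.7963
Iteration 2: beta = 0.3333, y = -1.7963 + 0.3333*(-1.7963 + 4.0964) = -1.0296
  grad(y) = -19.355, v = y - alpha*grad = -0.2515
  prox(v) = soft_thresh(-0.2515, 0.0426) = -0.2089
Iteration 3: beta = 0.5, y = -0.2089 + 0.5*(-0.2089 + 1.7963) = 0.5848
  grad(y) = 0.0175, v = y - alpha*grad = 0.5841
  prox(v) = soft_thresh(0.5841, 0.0426) = 0.5415
Iteration 4: beta = 0.6, y = 0.5415 + 0.6*(0.5415 + 0.2089) = 0.9917
  grad(y) = 4.9004, v = y - alpha*grad = 0.7947
  prox(v) = soft_thresh(0.7947, 0.0426) = 0.7521
f(x_4) = 6*0.7521^2 - 7*0.7521 + 1.06*|0.7521| = -1.0736


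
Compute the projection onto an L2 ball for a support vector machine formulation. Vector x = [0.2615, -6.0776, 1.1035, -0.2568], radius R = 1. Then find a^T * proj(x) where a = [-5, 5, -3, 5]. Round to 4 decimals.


Step 1: Compute ||x|| (intermediates to 6 decimals).
||x|| = sqrt(0.2615^2 + (-6.0776)^2 + 1.1035^2 + (-0.2568)^2) = 6.187832
Step 2: Project.
Since ||x|| > R, scale = R/||x|| = 1/6.187832 = 0.161607, proj(x) = scale * x
proj(x) = [0.04226, -0.982183, 0.178333, -0.041501]
Step 3: Dot product.
a^T * proj(x) = -5*0.04226 + 5*(-0.982183) - 3*0.178333 + 5*(-0.041501) = -5.8647


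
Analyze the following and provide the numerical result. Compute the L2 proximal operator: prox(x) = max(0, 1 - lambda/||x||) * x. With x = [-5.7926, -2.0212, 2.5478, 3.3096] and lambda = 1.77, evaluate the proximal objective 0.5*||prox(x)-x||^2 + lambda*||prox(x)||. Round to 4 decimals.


Step 1: Compute ||x||.
||x|| = 7.4219
Step 2: Compute scaling factor.
scale = max(0, 1 - 1.77/7.4219) = 0.7615
Step 3: prox(x) = [-4.4112, -1.5392, 1.9402, 2.5203]
||prox(x)|| = 5.6519
Step 4: Proximal objective.
0.5*||prox-x||^2 = 1.5665
lambda*||prox|| = 10.0039
Total = 11.5703


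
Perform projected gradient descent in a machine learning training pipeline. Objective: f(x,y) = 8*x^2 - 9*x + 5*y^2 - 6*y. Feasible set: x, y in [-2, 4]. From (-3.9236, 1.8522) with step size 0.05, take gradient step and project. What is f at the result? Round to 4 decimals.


Step 1: Compute gradient at (-3.9236, 1.8522).
grad_x = 2*8*-3.9236 - 9 = -71.7776
grad_y = 2*5*1.8522 - 6 = 12.522
Step 2: Gradient step.
x_raw = -3.9236 - 0.05*-71.7776 = -0.3347
y_raw = 1.8522 - 0.05*12.522 = 1.2261
Step 3: Project onto [-2, 4].
x_proj = clip(-0.3347) = -0.3347
y_proj = clip(1.2261) = 1.2261
Step 4: Evaluate f.
f(-0.3347, 1.2261) = 4.0688


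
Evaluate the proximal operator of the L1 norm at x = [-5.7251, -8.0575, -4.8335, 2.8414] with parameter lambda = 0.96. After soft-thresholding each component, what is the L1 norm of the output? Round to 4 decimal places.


Soft-thresholding with lambda = 0.96:
prox(-5.7251) = sign(-5.7251)*max(|-5.7251| - 0.96, 0) = -4.7651
prox(-8.0575) = sign(-8.0575)*max(|-8.0575| - 0.96, 0) = -7.0975
prox(-4.8335) = sign(-4.8335)*max(|-4.8335| - 0.96, 0) = -3.8735
prox(2.8414) = sign(2.8414)*max(|2.8414| - 0.96, 0) = 1.8814
prox(x) = [-4.7651, -7.0975, -3.8735, 1.8814]
||prox(x)||_1 = 4.7651 + 7.0975 + 3.8735 + 1.8814 = 17.6175


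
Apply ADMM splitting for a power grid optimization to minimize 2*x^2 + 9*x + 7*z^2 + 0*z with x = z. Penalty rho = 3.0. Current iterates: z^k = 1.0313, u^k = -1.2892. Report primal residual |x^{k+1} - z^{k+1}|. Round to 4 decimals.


ADMM iteration with rho = 3.0, z^k = 1.0313, u^k = -1.2892
Step 1: x-update.
Minimize 2*x^2 + 9*x + (3.0/2)*(x - 1.0313 - 1.2892)^2
FOC: (2*2 + 3.0)*x = -9 + 3.0*(1.0313 + 1.2892)
x^{k+1} = -0.2912
Step 2: z-update.
Minimize 7*z^2 + 0*z + (3.0/2)*(-0.2912 - z - 1.2892)^2
FOC: (2*7 + 3.0)*z = 0 + 3.0*(-0.2912 - 1.2892)
z^{k+1} = -0.2789
Step 3: u-update.
u^{k+1} = -1.2892 - 0.2912 + 0.2789 = -1.3015
Step 4: Primal residual = |-0.2912 + 0.2789| = 0.0123
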